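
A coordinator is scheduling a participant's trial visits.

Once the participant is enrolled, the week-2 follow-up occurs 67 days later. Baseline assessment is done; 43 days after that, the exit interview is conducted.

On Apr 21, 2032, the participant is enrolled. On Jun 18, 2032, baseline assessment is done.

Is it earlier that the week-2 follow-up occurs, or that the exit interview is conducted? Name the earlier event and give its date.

The participant is enrolled: Apr 21, 2032.
The week-2 follow-up occurs: Apr 21, 2032 + 67 days = Jun 27, 2032.
Baseline assessment is done: Jun 18, 2032.
The exit interview is conducted: Jun 18, 2032 + 43 days = Jul 31, 2032.
Comparing: the week-2 follow-up occurs on Jun 27, 2032 vs the exit interview is conducted on Jul 31, 2032. Earlier: the week-2 follow-up occurs.

The week-2 follow-up occurs — Jun 27, 2032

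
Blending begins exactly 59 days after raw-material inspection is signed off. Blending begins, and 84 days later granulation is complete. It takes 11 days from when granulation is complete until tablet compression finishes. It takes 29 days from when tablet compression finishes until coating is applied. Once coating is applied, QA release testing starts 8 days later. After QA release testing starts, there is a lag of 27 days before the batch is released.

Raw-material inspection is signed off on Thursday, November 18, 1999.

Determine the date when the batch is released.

Friday, June 23, 2000

Raw-material inspection is signed off: Nov 18, 1999.
Blending begins: Nov 18, 1999 + 59 days = Jan 16, 2000.
Granulation is complete: Jan 16, 2000 + 84 days = Apr 9, 2000.
Tablet compression finishes: Apr 9, 2000 + 11 days = Apr 20, 2000.
Coating is applied: Apr 20, 2000 + 29 days = May 19, 2000.
QA release testing starts: May 19, 2000 + 8 days = May 27, 2000.
The batch is released: May 27, 2000 + 27 days = Jun 23, 2000.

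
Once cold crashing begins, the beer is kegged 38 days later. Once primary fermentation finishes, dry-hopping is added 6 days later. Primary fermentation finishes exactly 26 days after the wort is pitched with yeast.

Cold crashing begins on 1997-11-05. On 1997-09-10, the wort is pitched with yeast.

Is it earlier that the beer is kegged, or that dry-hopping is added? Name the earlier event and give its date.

Cold crashing begins: Nov 5, 1997.
The beer is kegged: Nov 5, 1997 + 38 days = Dec 13, 1997.
The wort is pitched with yeast: Sep 10, 1997.
Primary fermentation finishes: Sep 10, 1997 + 26 days = Oct 6, 1997.
Dry-hopping is added: Oct 6, 1997 + 6 days = Oct 12, 1997.
Comparing: the beer is kegged on Dec 13, 1997 vs dry-hopping is added on Oct 12, 1997. Earlier: dry-hopping is added.

Dry-hopping is added — 1997-10-12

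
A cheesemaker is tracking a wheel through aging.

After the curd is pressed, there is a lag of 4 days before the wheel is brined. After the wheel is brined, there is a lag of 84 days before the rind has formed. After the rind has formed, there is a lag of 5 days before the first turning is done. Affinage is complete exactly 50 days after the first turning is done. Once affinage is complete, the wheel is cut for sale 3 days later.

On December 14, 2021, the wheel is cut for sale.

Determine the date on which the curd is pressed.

The wheel is cut for sale: Dec 14, 2021.
Affinage is complete: Dec 14, 2021 − 3 days = Dec 11, 2021.
The first turning is done: Dec 11, 2021 − 50 days = Oct 22, 2021.
The rind has formed: Oct 22, 2021 − 5 days = Oct 17, 2021.
The wheel is brined: Oct 17, 2021 − 84 days = Jul 25, 2021.
The curd is pressed: Jul 25, 2021 − 4 days = Jul 21, 2021.

July 21, 2021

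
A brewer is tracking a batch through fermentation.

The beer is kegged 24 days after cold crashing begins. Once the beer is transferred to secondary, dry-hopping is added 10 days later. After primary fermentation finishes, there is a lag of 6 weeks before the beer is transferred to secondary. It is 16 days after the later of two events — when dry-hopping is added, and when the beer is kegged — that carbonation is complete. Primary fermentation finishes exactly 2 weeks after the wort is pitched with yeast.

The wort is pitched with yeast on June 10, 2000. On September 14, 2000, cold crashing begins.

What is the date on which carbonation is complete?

October 24, 2000

The wort is pitched with yeast: Jun 10, 2000.
Primary fermentation finishes: Jun 10, 2000 + 2 weeks = Jun 24, 2000.
The beer is transferred to secondary: Jun 24, 2000 + 6 weeks = Aug 5, 2000.
Dry-hopping is added: Aug 5, 2000 + 10 days = Aug 15, 2000.
Cold crashing begins: Sep 14, 2000.
The beer is kegged: Sep 14, 2000 + 24 days = Oct 8, 2000.
Both prerequisites met — dry-hopping is added (Aug 15, 2000), the beer is kegged (Oct 8, 2000); the later is Oct 8, 2000.
Carbonation is complete: Oct 8, 2000 + 16 days = Oct 24, 2000.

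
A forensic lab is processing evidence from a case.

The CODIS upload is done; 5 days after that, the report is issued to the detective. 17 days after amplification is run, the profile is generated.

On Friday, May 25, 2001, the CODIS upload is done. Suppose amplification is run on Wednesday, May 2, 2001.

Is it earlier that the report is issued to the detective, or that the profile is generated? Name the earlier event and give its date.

The CODIS upload is done: May 25, 2001.
The report is issued to the detective: May 25, 2001 + 5 days = May 30, 2001.
Amplification is run: May 2, 2001.
The profile is generated: May 2, 2001 + 17 days = May 19, 2001.
Comparing: the report is issued to the detective on May 30, 2001 vs the profile is generated on May 19, 2001. Earlier: the profile is generated.

The profile is generated — Saturday, May 19, 2001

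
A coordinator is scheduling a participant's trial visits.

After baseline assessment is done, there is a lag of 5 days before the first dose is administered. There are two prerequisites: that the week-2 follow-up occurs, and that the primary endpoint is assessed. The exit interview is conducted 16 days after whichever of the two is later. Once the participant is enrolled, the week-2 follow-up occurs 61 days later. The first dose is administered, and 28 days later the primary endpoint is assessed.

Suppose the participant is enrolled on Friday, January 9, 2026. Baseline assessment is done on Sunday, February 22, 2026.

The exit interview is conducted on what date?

The participant is enrolled: Jan 9, 2026.
The week-2 follow-up occurs: Jan 9, 2026 + 61 days = Mar 11, 2026.
Baseline assessment is done: Feb 22, 2026.
The first dose is administered: Feb 22, 2026 + 5 days = Feb 27, 2026.
The primary endpoint is assessed: Feb 27, 2026 + 28 days = Mar 27, 2026.
Both prerequisites met — the week-2 follow-up occurs (Mar 11, 2026), the primary endpoint is assessed (Mar 27, 2026); the later is Mar 27, 2026.
The exit interview is conducted: Mar 27, 2026 + 16 days = Apr 12, 2026.

Sunday, April 12, 2026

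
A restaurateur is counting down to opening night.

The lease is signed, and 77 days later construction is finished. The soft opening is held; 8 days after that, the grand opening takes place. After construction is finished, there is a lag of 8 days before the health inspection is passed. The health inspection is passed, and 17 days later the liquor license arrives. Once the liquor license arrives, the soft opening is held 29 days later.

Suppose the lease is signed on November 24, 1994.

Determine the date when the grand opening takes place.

April 12, 1995

The lease is signed: Nov 24, 1994.
Construction is finished: Nov 24, 1994 + 77 days = Feb 9, 1995.
The health inspection is passed: Feb 9, 1995 + 8 days = Feb 17, 1995.
The liquor license arrives: Feb 17, 1995 + 17 days = Mar 6, 1995.
The soft opening is held: Mar 6, 1995 + 29 days = Apr 4, 1995.
The grand opening takes place: Apr 4, 1995 + 8 days = Apr 12, 1995.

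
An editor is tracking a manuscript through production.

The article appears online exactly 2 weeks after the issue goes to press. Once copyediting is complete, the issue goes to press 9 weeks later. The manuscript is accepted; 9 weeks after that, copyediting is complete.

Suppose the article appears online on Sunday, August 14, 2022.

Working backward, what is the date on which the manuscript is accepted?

The article appears online: Aug 14, 2022.
The issue goes to press: Aug 14, 2022 − 2 weeks = Jul 31, 2022.
Copyediting is complete: Jul 31, 2022 − 9 weeks = May 29, 2022.
The manuscript is accepted: May 29, 2022 − 9 weeks = Mar 27, 2022.

Sunday, March 27, 2022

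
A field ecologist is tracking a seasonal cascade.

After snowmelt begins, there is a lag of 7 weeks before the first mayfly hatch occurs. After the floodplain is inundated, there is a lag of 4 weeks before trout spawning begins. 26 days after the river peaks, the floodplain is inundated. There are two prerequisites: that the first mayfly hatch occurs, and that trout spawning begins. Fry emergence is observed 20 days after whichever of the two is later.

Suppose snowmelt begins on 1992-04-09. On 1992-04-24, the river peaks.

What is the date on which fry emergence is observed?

1992-07-07

Snowmelt begins: Apr 9, 1992.
The first mayfly hatch occurs: Apr 9, 1992 + 7 weeks = May 28, 1992.
The river peaks: Apr 24, 1992.
The floodplain is inundated: Apr 24, 1992 + 26 days = May 20, 1992.
Trout spawning begins: May 20, 1992 + 4 weeks = Jun 17, 1992.
Both prerequisites met — the first mayfly hatch occurs (May 28, 1992), trout spawning begins (Jun 17, 1992); the later is Jun 17, 1992.
Fry emergence is observed: Jun 17, 1992 + 20 days = Jul 7, 1992.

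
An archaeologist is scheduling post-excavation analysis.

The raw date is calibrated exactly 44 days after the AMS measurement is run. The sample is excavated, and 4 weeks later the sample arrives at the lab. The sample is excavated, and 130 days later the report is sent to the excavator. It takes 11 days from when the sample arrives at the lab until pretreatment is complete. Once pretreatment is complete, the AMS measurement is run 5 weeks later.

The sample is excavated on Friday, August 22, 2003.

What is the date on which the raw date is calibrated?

Thursday, December 18, 2003

The sample is excavated: Aug 22, 2003.
The sample arrives at the lab: Aug 22, 2003 + 4 weeks = Sep 19, 2003.
Pretreatment is complete: Sep 19, 2003 + 11 days = Sep 30, 2003.
The AMS measurement is run: Sep 30, 2003 + 5 weeks = Nov 4, 2003.
The raw date is calibrated: Nov 4, 2003 + 44 days = Dec 18, 2003.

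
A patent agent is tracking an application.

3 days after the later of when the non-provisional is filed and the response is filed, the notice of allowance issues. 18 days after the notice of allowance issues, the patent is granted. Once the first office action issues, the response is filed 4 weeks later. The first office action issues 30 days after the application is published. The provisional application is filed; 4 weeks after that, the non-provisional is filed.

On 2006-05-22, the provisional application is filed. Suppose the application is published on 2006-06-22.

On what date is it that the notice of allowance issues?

2006-08-22

The provisional application is filed: May 22, 2006.
The non-provisional is filed: May 22, 2006 + 4 weeks = Jun 19, 2006.
The application is published: Jun 22, 2006.
The first office action issues: Jun 22, 2006 + 30 days = Jul 22, 2006.
The response is filed: Jul 22, 2006 + 4 weeks = Aug 19, 2006.
Both prerequisites met — the non-provisional is filed (Jun 19, 2006), the response is filed (Aug 19, 2006); the later is Aug 19, 2006.
The notice of allowance issues: Aug 19, 2006 + 3 days = Aug 22, 2006.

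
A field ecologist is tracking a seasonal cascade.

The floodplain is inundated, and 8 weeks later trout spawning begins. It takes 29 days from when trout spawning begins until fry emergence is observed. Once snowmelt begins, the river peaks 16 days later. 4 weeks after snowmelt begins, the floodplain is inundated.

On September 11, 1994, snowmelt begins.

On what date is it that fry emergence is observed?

Snowmelt begins: Sep 11, 1994.
The floodplain is inundated: Sep 11, 1994 + 4 weeks = Oct 9, 1994.
Trout spawning begins: Oct 9, 1994 + 8 weeks = Dec 4, 1994.
Fry emergence is observed: Dec 4, 1994 + 29 days = Jan 2, 1995.

January 2, 1995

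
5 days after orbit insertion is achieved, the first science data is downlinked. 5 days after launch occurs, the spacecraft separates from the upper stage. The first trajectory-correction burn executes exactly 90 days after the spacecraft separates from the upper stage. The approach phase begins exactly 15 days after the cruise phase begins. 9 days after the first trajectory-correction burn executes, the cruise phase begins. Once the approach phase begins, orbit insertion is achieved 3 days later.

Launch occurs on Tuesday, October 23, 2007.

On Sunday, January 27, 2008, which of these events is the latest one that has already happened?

The first trajectory-correction burn executes

Launch occurs: Oct 23, 2007.
The spacecraft separates from the upper stage: Oct 23, 2007 + 5 days = Oct 28, 2007.
The first trajectory-correction burn executes: Oct 28, 2007 + 90 days = Jan 26, 2008.
The cruise phase begins: Jan 26, 2008 + 9 days = Feb 4, 2008.
The approach phase begins: Feb 4, 2008 + 15 days = Feb 19, 2008.
Orbit insertion is achieved: Feb 19, 2008 + 3 days = Feb 22, 2008.
The first science data is downlinked: Feb 22, 2008 + 5 days = Feb 27, 2008.
Jan 27, 2008 falls between when the first trajectory-correction burn executes (Jan 26, 2008) and when the cruise phase begins (Feb 4, 2008).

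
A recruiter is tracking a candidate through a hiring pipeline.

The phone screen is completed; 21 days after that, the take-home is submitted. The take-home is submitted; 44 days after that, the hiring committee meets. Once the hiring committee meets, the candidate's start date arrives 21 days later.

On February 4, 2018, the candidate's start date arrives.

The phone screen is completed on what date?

The candidate's start date arrives: Feb 4, 2018.
The hiring committee meets: Feb 4, 2018 − 21 days = Jan 14, 2018.
The take-home is submitted: Jan 14, 2018 − 44 days = Dec 1, 2017.
The phone screen is completed: Dec 1, 2017 − 21 days = Nov 10, 2017.

November 10, 2017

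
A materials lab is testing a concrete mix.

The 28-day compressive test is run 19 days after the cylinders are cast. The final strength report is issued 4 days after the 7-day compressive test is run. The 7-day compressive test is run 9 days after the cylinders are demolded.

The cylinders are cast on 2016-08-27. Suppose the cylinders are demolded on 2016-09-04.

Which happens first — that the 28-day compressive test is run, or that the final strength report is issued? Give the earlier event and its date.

The cylinders are cast: Aug 27, 2016.
The 28-day compressive test is run: Aug 27, 2016 + 19 days = Sep 15, 2016.
The cylinders are demolded: Sep 4, 2016.
The 7-day compressive test is run: Sep 4, 2016 + 9 days = Sep 13, 2016.
The final strength report is issued: Sep 13, 2016 + 4 days = Sep 17, 2016.
Comparing: the 28-day compressive test is run on Sep 15, 2016 vs the final strength report is issued on Sep 17, 2016. Earlier: the 28-day compressive test is run.

The 28-day compressive test is run — 2016-09-15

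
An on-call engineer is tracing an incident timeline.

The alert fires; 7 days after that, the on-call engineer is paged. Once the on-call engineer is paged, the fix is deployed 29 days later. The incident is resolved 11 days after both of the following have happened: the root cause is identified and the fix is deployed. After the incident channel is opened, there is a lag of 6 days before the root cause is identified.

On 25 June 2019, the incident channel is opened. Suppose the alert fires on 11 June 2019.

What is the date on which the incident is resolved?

28 July 2019

The incident channel is opened: Jun 25, 2019.
The root cause is identified: Jun 25, 2019 + 6 days = Jul 1, 2019.
The alert fires: Jun 11, 2019.
The on-call engineer is paged: Jun 11, 2019 + 7 days = Jun 18, 2019.
The fix is deployed: Jun 18, 2019 + 29 days = Jul 17, 2019.
Both prerequisites met — the root cause is identified (Jul 1, 2019), the fix is deployed (Jul 17, 2019); the later is Jul 17, 2019.
The incident is resolved: Jul 17, 2019 + 11 days = Jul 28, 2019.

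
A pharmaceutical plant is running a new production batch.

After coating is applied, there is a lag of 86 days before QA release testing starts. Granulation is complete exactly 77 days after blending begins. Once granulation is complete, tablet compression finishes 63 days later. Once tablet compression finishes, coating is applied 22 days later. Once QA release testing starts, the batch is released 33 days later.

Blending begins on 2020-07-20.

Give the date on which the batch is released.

Blending begins: Jul 20, 2020.
Granulation is complete: Jul 20, 2020 + 77 days = Oct 5, 2020.
Tablet compression finishes: Oct 5, 2020 + 63 days = Dec 7, 2020.
Coating is applied: Dec 7, 2020 + 22 days = Dec 29, 2020.
QA release testing starts: Dec 29, 2020 + 86 days = Mar 25, 2021.
The batch is released: Mar 25, 2021 + 33 days = Apr 27, 2021.

2021-04-27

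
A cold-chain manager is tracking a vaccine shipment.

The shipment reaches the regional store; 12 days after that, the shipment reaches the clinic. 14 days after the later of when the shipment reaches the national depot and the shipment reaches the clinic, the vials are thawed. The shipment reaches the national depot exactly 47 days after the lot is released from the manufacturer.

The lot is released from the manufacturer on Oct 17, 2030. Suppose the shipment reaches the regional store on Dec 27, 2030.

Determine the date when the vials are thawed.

Jan 22, 2031

The lot is released from the manufacturer: Oct 17, 2030.
The shipment reaches the national depot: Oct 17, 2030 + 47 days = Dec 3, 2030.
The shipment reaches the regional store: Dec 27, 2030.
The shipment reaches the clinic: Dec 27, 2030 + 12 days = Jan 8, 2031.
Both prerequisites met — the shipment reaches the national depot (Dec 3, 2030), the shipment reaches the clinic (Jan 8, 2031); the later is Jan 8, 2031.
The vials are thawed: Jan 8, 2031 + 14 days = Jan 22, 2031.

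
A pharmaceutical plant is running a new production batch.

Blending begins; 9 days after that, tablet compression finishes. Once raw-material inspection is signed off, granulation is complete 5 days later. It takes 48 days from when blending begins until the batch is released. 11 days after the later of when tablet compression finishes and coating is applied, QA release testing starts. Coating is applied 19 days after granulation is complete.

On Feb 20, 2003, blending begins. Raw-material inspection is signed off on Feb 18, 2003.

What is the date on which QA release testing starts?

Blending begins: Feb 20, 2003.
Tablet compression finishes: Feb 20, 2003 + 9 days = Mar 1, 2003.
Raw-material inspection is signed off: Feb 18, 2003.
Granulation is complete: Feb 18, 2003 + 5 days = Feb 23, 2003.
Coating is applied: Feb 23, 2003 + 19 days = Mar 14, 2003.
Both prerequisites met — tablet compression finishes (Mar 1, 2003), coating is applied (Mar 14, 2003); the later is Mar 14, 2003.
QA release testing starts: Mar 14, 2003 + 11 days = Mar 25, 2003.

Mar 25, 2003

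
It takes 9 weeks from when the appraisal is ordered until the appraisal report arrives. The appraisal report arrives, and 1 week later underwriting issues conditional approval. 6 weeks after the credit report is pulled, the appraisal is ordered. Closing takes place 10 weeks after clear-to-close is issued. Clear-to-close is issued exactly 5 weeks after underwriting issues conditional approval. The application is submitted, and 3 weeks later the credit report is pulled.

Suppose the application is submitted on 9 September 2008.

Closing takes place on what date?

The application is submitted: Sep 9, 2008.
The credit report is pulled: Sep 9, 2008 + 3 weeks = Sep 30, 2008.
The appraisal is ordered: Sep 30, 2008 + 6 weeks = Nov 11, 2008.
The appraisal report arrives: Nov 11, 2008 + 9 weeks = Jan 13, 2009.
Underwriting issues conditional approval: Jan 13, 2009 + 1 week = Jan 20, 2009.
Clear-to-close is issued: Jan 20, 2009 + 5 weeks = Feb 24, 2009.
Closing takes place: Feb 24, 2009 + 10 weeks = May 5, 2009.

5 May 2009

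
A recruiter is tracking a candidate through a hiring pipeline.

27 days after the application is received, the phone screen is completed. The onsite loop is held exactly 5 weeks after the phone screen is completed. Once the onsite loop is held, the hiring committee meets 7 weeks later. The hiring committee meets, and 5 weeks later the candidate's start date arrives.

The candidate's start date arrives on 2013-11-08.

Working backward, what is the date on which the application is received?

2013-06-15

The candidate's start date arrives: Nov 8, 2013.
The hiring committee meets: Nov 8, 2013 − 5 weeks = Oct 4, 2013.
The onsite loop is held: Oct 4, 2013 − 7 weeks = Aug 16, 2013.
The phone screen is completed: Aug 16, 2013 − 5 weeks = Jul 12, 2013.
The application is received: Jul 12, 2013 − 27 days = Jun 15, 2013.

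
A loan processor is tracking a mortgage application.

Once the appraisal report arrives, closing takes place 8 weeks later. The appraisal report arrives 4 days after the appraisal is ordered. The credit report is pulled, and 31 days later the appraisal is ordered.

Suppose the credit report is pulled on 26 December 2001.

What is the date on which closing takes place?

The credit report is pulled: Dec 26, 2001.
The appraisal is ordered: Dec 26, 2001 + 31 days = Jan 26, 2002.
The appraisal report arrives: Jan 26, 2002 + 4 days = Jan 30, 2002.
Closing takes place: Jan 30, 2002 + 8 weeks = Mar 27, 2002.

27 March 2002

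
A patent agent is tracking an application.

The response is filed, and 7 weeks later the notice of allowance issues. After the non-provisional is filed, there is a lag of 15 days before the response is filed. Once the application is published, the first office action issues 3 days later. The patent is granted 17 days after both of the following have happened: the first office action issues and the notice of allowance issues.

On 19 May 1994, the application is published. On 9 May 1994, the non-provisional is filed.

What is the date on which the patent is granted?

29 July 1994

The application is published: May 19, 1994.
The first office action issues: May 19, 1994 + 3 days = May 22, 1994.
The non-provisional is filed: May 9, 1994.
The response is filed: May 9, 1994 + 15 days = May 24, 1994.
The notice of allowance issues: May 24, 1994 + 7 weeks = Jul 12, 1994.
Both prerequisites met — the first office action issues (May 22, 1994), the notice of allowance issues (Jul 12, 1994); the later is Jul 12, 1994.
The patent is granted: Jul 12, 1994 + 17 days = Jul 29, 1994.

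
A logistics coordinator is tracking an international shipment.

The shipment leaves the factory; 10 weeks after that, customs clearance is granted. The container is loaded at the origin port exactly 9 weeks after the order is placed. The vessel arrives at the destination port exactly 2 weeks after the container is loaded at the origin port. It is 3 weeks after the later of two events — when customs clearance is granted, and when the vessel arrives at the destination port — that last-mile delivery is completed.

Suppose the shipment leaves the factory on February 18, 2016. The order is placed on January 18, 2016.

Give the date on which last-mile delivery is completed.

The shipment leaves the factory: Feb 18, 2016.
Customs clearance is granted: Feb 18, 2016 + 10 weeks = Apr 28, 2016.
The order is placed: Jan 18, 2016.
The container is loaded at the origin port: Jan 18, 2016 + 9 weeks = Mar 21, 2016.
The vessel arrives at the destination port: Mar 21, 2016 + 2 weeks = Apr 4, 2016.
Both prerequisites met — customs clearance is granted (Apr 28, 2016), the vessel arrives at the destination port (Apr 4, 2016); the later is Apr 28, 2016.
Last-mile delivery is completed: Apr 28, 2016 + 3 weeks = May 19, 2016.

May 19, 2016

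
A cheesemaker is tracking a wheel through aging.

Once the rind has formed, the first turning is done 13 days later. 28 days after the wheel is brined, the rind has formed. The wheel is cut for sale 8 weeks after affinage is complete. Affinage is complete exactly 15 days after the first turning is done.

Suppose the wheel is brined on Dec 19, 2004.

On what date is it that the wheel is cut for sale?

Apr 10, 2005

The wheel is brined: Dec 19, 2004.
The rind has formed: Dec 19, 2004 + 28 days = Jan 16, 2005.
The first turning is done: Jan 16, 2005 + 13 days = Jan 29, 2005.
Affinage is complete: Jan 29, 2005 + 15 days = Feb 13, 2005.
The wheel is cut for sale: Feb 13, 2005 + 8 weeks = Apr 10, 2005.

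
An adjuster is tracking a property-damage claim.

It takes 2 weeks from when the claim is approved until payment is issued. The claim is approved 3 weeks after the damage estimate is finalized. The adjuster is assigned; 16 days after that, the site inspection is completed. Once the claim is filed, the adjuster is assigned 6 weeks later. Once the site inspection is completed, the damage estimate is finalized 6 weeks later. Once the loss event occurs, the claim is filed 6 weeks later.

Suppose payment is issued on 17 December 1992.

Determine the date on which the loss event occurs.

Payment is issued: Dec 17, 1992.
The claim is approved: Dec 17, 1992 − 2 weeks = Dec 3, 1992.
The damage estimate is finalized: Dec 3, 1992 − 3 weeks = Nov 12, 1992.
The site inspection is completed: Nov 12, 1992 − 6 weeks = Oct 1, 1992.
The adjuster is assigned: Oct 1, 1992 − 16 days = Sep 15, 1992.
The claim is filed: Sep 15, 1992 − 6 weeks = Aug 4, 1992.
The loss event occurs: Aug 4, 1992 − 6 weeks = Jun 23, 1992.

23 June 1992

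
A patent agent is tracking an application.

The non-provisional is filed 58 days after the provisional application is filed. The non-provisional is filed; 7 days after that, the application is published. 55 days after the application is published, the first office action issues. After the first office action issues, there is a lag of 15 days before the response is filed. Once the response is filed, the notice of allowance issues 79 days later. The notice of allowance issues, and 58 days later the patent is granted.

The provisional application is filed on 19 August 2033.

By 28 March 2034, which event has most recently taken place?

The provisional application is filed: Aug 19, 2033.
The non-provisional is filed: Aug 19, 2033 + 58 days = Oct 16, 2033.
The application is published: Oct 16, 2033 + 7 days = Oct 23, 2033.
The first office action issues: Oct 23, 2033 + 55 days = Dec 17, 2033.
The response is filed: Dec 17, 2033 + 15 days = Jan 1, 2034.
The notice of allowance issues: Jan 1, 2034 + 79 days = Mar 21, 2034.
The patent is granted: Mar 21, 2034 + 58 days = May 18, 2034.
Mar 28, 2034 falls between when the notice of allowance issues (Mar 21, 2034) and when the patent is granted (May 18, 2034).

The notice of allowance issues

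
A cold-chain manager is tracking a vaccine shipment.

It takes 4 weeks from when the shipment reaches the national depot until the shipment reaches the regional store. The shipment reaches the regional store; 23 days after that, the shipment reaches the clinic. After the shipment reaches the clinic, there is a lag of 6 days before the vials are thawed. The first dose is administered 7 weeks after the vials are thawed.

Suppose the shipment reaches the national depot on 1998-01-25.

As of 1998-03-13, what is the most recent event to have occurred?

The shipment reaches the national depot: Jan 25, 1998.
The shipment reaches the regional store: Jan 25, 1998 + 4 weeks = Feb 22, 1998.
The shipment reaches the clinic: Feb 22, 1998 + 23 days = Mar 17, 1998.
The vials are thawed: Mar 17, 1998 + 6 days = Mar 23, 1998.
The first dose is administered: Mar 23, 1998 + 7 weeks = May 11, 1998.
Mar 13, 1998 falls between when the shipment reaches the regional store (Feb 22, 1998) and when the shipment reaches the clinic (Mar 17, 1998).

The shipment reaches the regional store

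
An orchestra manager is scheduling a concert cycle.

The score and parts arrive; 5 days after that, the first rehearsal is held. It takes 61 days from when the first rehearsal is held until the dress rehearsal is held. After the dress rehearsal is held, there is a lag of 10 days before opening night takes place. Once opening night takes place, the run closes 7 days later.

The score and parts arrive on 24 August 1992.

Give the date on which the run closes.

15 November 1992

The score and parts arrive: Aug 24, 1992.
The first rehearsal is held: Aug 24, 1992 + 5 days = Aug 29, 1992.
The dress rehearsal is held: Aug 29, 1992 + 61 days = Oct 29, 1992.
Opening night takes place: Oct 29, 1992 + 10 days = Nov 8, 1992.
The run closes: Nov 8, 1992 + 7 days = Nov 15, 1992.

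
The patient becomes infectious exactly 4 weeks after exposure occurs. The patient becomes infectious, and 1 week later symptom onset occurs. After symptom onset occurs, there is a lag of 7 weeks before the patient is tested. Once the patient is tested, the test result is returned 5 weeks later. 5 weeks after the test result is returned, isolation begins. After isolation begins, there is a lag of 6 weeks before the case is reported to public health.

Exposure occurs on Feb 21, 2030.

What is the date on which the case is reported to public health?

Exposure occurs: Feb 21, 2030.
The patient becomes infectious: Feb 21, 2030 + 4 weeks = Mar 21, 2030.
Symptom onset occurs: Mar 21, 2030 + 1 week = Mar 28, 2030.
The patient is tested: Mar 28, 2030 + 7 weeks = May 16, 2030.
The test result is returned: May 16, 2030 + 5 weeks = Jun 20, 2030.
Isolation begins: Jun 20, 2030 + 5 weeks = Jul 25, 2030.
The case is reported to public health: Jul 25, 2030 + 6 weeks = Sep 5, 2030.

Sep 5, 2030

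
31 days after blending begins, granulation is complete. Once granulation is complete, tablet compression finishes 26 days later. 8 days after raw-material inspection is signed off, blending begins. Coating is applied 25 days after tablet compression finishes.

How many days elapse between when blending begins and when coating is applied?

Causal path: blending begins → granulation is complete → tablet compression finishes → coating is applied.
Total delay along the path: 31 + 26 + 25 = 82 days.

82 days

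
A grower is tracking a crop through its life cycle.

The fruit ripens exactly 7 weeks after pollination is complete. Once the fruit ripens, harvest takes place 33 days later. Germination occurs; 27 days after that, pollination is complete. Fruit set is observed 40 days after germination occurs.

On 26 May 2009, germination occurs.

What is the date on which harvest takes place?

12 September 2009

Germination occurs: May 26, 2009.
Pollination is complete: May 26, 2009 + 27 days = Jun 22, 2009.
The fruit ripens: Jun 22, 2009 + 7 weeks = Aug 10, 2009.
Harvest takes place: Aug 10, 2009 + 33 days = Sep 12, 2009.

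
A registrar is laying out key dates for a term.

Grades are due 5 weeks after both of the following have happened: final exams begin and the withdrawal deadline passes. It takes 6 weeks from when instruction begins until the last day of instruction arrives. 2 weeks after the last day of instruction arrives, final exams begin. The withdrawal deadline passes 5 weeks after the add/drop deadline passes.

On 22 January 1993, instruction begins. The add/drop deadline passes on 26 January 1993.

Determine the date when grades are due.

Instruction begins: Jan 22, 1993.
The last day of instruction arrives: Jan 22, 1993 + 6 weeks = Mar 5, 1993.
Final exams begin: Mar 5, 1993 + 2 weeks = Mar 19, 1993.
The add/drop deadline passes: Jan 26, 1993.
The withdrawal deadline passes: Jan 26, 1993 + 5 weeks = Mar 2, 1993.
Both prerequisites met — final exams begin (Mar 19, 1993), the withdrawal deadline passes (Mar 2, 1993); the later is Mar 19, 1993.
Grades are due: Mar 19, 1993 + 5 weeks = Apr 23, 1993.

23 April 1993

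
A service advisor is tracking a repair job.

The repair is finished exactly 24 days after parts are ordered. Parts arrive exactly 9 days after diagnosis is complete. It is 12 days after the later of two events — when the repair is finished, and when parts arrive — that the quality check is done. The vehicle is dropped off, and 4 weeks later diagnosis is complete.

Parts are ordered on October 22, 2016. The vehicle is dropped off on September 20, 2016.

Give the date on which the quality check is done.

November 27, 2016

Parts are ordered: Oct 22, 2016.
The repair is finished: Oct 22, 2016 + 24 days = Nov 15, 2016.
The vehicle is dropped off: Sep 20, 2016.
Diagnosis is complete: Sep 20, 2016 + 4 weeks = Oct 18, 2016.
Parts arrive: Oct 18, 2016 + 9 days = Oct 27, 2016.
Both prerequisites met — the repair is finished (Nov 15, 2016), parts arrive (Oct 27, 2016); the later is Nov 15, 2016.
The quality check is done: Nov 15, 2016 + 12 days = Nov 27, 2016.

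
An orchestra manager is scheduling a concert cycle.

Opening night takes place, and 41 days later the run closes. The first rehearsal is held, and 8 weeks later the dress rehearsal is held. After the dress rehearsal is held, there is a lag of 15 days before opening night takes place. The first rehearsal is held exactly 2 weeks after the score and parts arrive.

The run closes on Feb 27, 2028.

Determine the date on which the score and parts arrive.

The run closes: Feb 27, 2028.
Opening night takes place: Feb 27, 2028 − 41 days = Jan 17, 2028.
The dress rehearsal is held: Jan 17, 2028 − 15 days = Jan 2, 2028.
The first rehearsal is held: Jan 2, 2028 − 8 weeks = Nov 7, 2027.
The score and parts arrive: Nov 7, 2027 − 2 weeks = Oct 24, 2027.

Oct 24, 2027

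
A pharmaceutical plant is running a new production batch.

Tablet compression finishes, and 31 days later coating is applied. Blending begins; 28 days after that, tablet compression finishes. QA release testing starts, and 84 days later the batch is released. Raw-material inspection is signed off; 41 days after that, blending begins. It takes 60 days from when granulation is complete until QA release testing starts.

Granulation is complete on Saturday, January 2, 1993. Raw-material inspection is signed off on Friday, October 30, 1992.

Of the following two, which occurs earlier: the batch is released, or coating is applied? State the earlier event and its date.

Granulation is complete: Jan 2, 1993.
QA release testing starts: Jan 2, 1993 + 60 days = Mar 3, 1993.
The batch is released: Mar 3, 1993 + 84 days = May 26, 1993.
Raw-material inspection is signed off: Oct 30, 1992.
Blending begins: Oct 30, 1992 + 41 days = Dec 10, 1992.
Tablet compression finishes: Dec 10, 1992 + 28 days = Jan 7, 1993.
Coating is applied: Jan 7, 1993 + 31 days = Feb 7, 1993.
Comparing: the batch is released on May 26, 1993 vs coating is applied on Feb 7, 1993. Earlier: coating is applied.

Coating is applied — Sunday, February 7, 1993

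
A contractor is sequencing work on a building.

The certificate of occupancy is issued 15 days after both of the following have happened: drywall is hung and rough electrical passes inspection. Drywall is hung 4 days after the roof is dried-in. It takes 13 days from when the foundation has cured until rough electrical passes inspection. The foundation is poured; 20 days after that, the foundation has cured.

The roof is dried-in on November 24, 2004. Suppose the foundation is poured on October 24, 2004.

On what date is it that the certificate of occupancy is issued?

December 13, 2004

The roof is dried-in: Nov 24, 2004.
Drywall is hung: Nov 24, 2004 + 4 days = Nov 28, 2004.
The foundation is poured: Oct 24, 2004.
The foundation has cured: Oct 24, 2004 + 20 days = Nov 13, 2004.
Rough electrical passes inspection: Nov 13, 2004 + 13 days = Nov 26, 2004.
Both prerequisites met — drywall is hung (Nov 28, 2004), rough electrical passes inspection (Nov 26, 2004); the later is Nov 28, 2004.
The certificate of occupancy is issued: Nov 28, 2004 + 15 days = Dec 13, 2004.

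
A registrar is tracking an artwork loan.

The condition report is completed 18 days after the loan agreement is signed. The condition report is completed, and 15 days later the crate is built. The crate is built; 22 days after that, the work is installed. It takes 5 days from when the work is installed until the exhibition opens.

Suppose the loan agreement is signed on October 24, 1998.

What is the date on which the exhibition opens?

The loan agreement is signed: Oct 24, 1998.
The condition report is completed: Oct 24, 1998 + 18 days = Nov 11, 1998.
The crate is built: Nov 11, 1998 + 15 days = Nov 26, 1998.
The work is installed: Nov 26, 1998 + 22 days = Dec 18, 1998.
The exhibition opens: Dec 18, 1998 + 5 days = Dec 23, 1998.

December 23, 1998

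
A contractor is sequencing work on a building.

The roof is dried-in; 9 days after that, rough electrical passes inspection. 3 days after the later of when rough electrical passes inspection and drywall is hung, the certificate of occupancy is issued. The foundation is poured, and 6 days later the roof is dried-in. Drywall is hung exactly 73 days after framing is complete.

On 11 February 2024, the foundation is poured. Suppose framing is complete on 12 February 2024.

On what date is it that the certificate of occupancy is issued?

The foundation is poured: Feb 11, 2024.
The roof is dried-in: Feb 11, 2024 + 6 days = Feb 17, 2024.
Rough electrical passes inspection: Feb 17, 2024 + 9 days = Feb 26, 2024.
Framing is complete: Feb 12, 2024.
Drywall is hung: Feb 12, 2024 + 73 days = Apr 25, 2024.
Both prerequisites met — rough electrical passes inspection (Feb 26, 2024), drywall is hung (Apr 25, 2024); the later is Apr 25, 2024.
The certificate of occupancy is issued: Apr 25, 2024 + 3 days = Apr 28, 2024.

28 April 2024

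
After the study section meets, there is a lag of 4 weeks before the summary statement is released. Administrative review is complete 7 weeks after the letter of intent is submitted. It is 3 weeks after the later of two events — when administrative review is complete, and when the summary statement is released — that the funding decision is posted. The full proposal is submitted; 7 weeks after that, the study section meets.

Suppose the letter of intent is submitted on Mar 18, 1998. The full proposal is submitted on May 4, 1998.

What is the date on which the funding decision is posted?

Aug 10, 1998

The letter of intent is submitted: Mar 18, 1998.
Administrative review is complete: Mar 18, 1998 + 7 weeks = May 6, 1998.
The full proposal is submitted: May 4, 1998.
The study section meets: May 4, 1998 + 7 weeks = Jun 22, 1998.
The summary statement is released: Jun 22, 1998 + 4 weeks = Jul 20, 1998.
Both prerequisites met — administrative review is complete (May 6, 1998), the summary statement is released (Jul 20, 1998); the later is Jul 20, 1998.
The funding decision is posted: Jul 20, 1998 + 3 weeks = Aug 10, 1998.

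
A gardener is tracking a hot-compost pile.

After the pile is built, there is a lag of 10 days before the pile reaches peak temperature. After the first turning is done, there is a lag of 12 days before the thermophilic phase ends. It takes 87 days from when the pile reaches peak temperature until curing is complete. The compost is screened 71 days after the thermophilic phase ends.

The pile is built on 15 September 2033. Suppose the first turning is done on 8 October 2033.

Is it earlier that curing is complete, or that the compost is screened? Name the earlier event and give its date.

Curing is complete — 21 December 2033

The pile is built: Sep 15, 2033.
The pile reaches peak temperature: Sep 15, 2033 + 10 days = Sep 25, 2033.
Curing is complete: Sep 25, 2033 + 87 days = Dec 21, 2033.
The first turning is done: Oct 8, 2033.
The thermophilic phase ends: Oct 8, 2033 + 12 days = Oct 20, 2033.
The compost is screened: Oct 20, 2033 + 71 days = Dec 30, 2033.
Comparing: curing is complete on Dec 21, 2033 vs the compost is screened on Dec 30, 2033. Earlier: curing is complete.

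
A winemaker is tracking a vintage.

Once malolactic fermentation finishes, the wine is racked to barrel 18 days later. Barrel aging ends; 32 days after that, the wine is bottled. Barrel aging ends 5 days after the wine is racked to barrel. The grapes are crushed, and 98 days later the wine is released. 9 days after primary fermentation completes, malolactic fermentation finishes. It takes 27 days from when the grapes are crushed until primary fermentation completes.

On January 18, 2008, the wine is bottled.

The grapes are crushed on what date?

October 19, 2007

The wine is bottled: Jan 18, 2008.
Barrel aging ends: Jan 18, 2008 − 32 days = Dec 17, 2007.
The wine is racked to barrel: Dec 17, 2007 − 5 days = Dec 12, 2007.
Malolactic fermentation finishes: Dec 12, 2007 − 18 days = Nov 24, 2007.
Primary fermentation completes: Nov 24, 2007 − 9 days = Nov 15, 2007.
The grapes are crushed: Nov 15, 2007 − 27 days = Oct 19, 2007.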